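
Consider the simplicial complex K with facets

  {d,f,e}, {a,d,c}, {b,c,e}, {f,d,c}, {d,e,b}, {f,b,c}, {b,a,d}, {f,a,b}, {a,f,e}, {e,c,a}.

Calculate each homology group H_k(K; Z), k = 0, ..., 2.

H_0 = Z,  H_1 = Z/2,  H_2 = 0.

We work with the vertex ordering a < b < c < d < e < f. The simplices of K, each written with vertices in increasing order, are:

  0-simplices (6): a, b, c, d, e, f
  1-simplices (15): ab, ac, ad, ae, af, bc, bd, be, bf, cd, ce, cf, de, df, ef
  2-simplices (10): abd, abf, acd, ace, aef, bce, bcf, bde, cdf, def

so the chain groups are C_0 ≅ Z^6, C_1 ≅ Z^15, C_2 ≅ Z^10.

∂_1: C_1 → C_0 maps an edge to its endpoints' difference, ∂[p,q] = q − p. For instance
  ∂ce = e − c.
As a 6×15 matrix over Z this has rank 5, with invariant factors (1,1,1,1,1).

The boundary map ∂_2: C_2 → C_1 acts by ∂[p,q,r] = [q,r] − [p,r] + [p,q]. For instance
  ∂ace = ce − ae + ac,
  ∂bce = ce − be + bc.
This gives a 15×10 integer matrix of rank 10; reducing to Smith normal form yields diagonal entries (1,1,1,1,1,1,1,1,1,2).

From H_k ≅ ker(∂_k) / im(∂_{k+1}) we obtain:

  H_0: rank C_0 − rank ∂_1 = 6 − 5 = 1, and the invariant factors of ∂_1 are all 1, so H_0 ≅ Z.
  H_1: rank ker ∂_1 − rank ∂_2 = (15 − 5) − 10 = 0, and ∂_2 has invariant factor 2 > 1, so H_1 ≅ Z/2.
  H_2: rank ker ∂_2 − rank ∂_3 = (10 − 10) − 0 = 0, and there is no ∂_3, so H_2 ≅ 0.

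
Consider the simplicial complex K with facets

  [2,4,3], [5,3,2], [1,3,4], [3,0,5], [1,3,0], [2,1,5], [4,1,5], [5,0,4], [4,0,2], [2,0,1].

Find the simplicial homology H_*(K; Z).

We work with the vertex ordering 0 < 1 < 2 < 3 < 4 < 5. The simplices of K, each written with vertices in increasing order, are:

  0-simplices (6): [0], [1], [2], [3], [4], [5]
  1-simplices (15): [0,1], [0,2], [0,3], [0,4], [0,5], [1,2], [1,3], [1,4], [1,5], [2,3], [2,4], [2,5], [3,4], [3,5], [4,5]
  2-simplices (10): [0,1,2], [0,1,3], [0,2,4], [0,3,5], [0,4,5], [1,2,5], [1,3,4], [1,4,5], [2,3,4], [2,3,5]

so the chain groups are C_0 ≅ Z^6, C_1 ≅ Z^15, C_2 ≅ Z^10.

Boundary ∂_1: C_1 → C_0 is given by ∂[p,q] = [q] − [p]. For instance
  ∂[2,3] = [3] − [2].
As a 6×15 matrix over Z this has rank 5, with invariant factors (1,1,1,1,1).

The boundary map ∂_2: C_2 → C_1 sends each 2-simplex [p,q,r] to [q,r] − [p,r] + [p,q]. For instance
  ∂[1,4,5] = [4,5] − [1,5] + [1,4],
  ∂[0,4,5] = [4,5] − [0,5] + [0,4].
As a 15×10 matrix over Z this has rank 10, with invariant factors (1,1,1,1,1,1,1,1,1,2).

Reading off H_k = ker ∂_k / im ∂_{k+1}:

  H_0: rank C_0 − rank ∂_1 = 6 − 5 = 1, and the invariant factors of ∂_1 are all 1, so H_0 = Z.
  H_1: rank ker ∂_1 − rank ∂_2 = (15 − 5) − 10 = 0, and ∂_2 has invariant factor 2 > 1, so H_1 = Z/2.
  H_2: rank ker ∂_2 − rank ∂_3 = (10 − 10) − 0 = 0, and there is no ∂_3, so H_2 = 0.

H_0 ≅ Z,  H_1 ≅ Z/2,  H_2 = 0.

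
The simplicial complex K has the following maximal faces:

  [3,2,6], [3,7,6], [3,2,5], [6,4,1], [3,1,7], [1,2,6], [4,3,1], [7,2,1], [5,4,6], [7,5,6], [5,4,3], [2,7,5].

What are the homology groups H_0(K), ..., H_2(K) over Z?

H_0 ≅ Z,  H_1 ≅ Z/2,  H_2 = 0.

Take the total order 1 < 2 < 3 < 4 < 5 < 6 < 7 on the vertex set. Then K (dimension 2) consists of the simplices:

  0-simplices (7): [1], [2], [3], [4], [5], [6], [7]
  1-simplices (18): [1,2], [1,3], [1,4], [1,6], [1,7], [2,3], [2,5], [2,6], [2,7], [3,4], [3,5], [3,6], [3,7], [4,5], [4,6], [5,6], [5,7], [6,7]
  2-simplices (12): [1,2,6], [1,2,7], [1,3,4], [1,3,7], [1,4,6], [2,3,5], [2,3,6], [2,5,7], [3,4,5], [3,6,7], [4,5,6], [5,6,7]

Hence C_0 ≅ Z^7, C_1 ≅ Z^18, C_2 ≅ Z^12.

The boundary map ∂_1: C_1 → C_0 sends each edge [p,q] (with p < q) to q − p. For instance
  ∂[5,6] = [6] − [5].
This gives a 7×18 integer matrix of rank 6; reducing to Smith normal form yields diagonal entries (1,1,1,1,1,1).

∂_2: C_2 → C_1 maps a triangle to the signed sum of its edges. For instance
  ∂[1,3,4] = [3,4] − [1,4] + [1,3],
  ∂[1,4,6] = [4,6] − [1,6] + [1,4].
This gives a 18×12 integer matrix of rank 12; reducing to Smith normal form yields diagonal entries (1,1,1,1,1,1,1,1,1,1,1,2).

Now H_k = ker ∂_k / im ∂_{k+1}, so:

  H_0: rank C_0 − rank ∂_1 = 7 − 6 = 1, and the invariant factors of ∂_1 are all 1, so H_0 ≅ Z.
  H_1: rank ker ∂_1 − rank ∂_2 = (18 − 6) − 12 = 0, and ∂_2 has invariant factor 2 > 1, so H_1 ≅ Z/2.
  H_2: rank ker ∂_2 − rank ∂_3 = (12 − 12) − 0 = 0, and there is no ∂_3, so H_2 ≅ 0.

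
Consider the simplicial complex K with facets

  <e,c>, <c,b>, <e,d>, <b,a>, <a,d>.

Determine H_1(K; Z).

We work with the vertex ordering a < b < c < d < e. The simplices of K, each written with vertices in increasing order, are:

  0-simplices (5): a, b, c, d, e
  1-simplices (5): ab, ad, bc, ce, de

so the chain groups are C_0 ≅ Z^5, C_1 ≅ Z^5.

The boundary map ∂_1: C_1 → C_0 maps an edge to its endpoints' difference, ∂[p,q] = q − p. For instance
  ∂bc = c − b.
This gives a 5×5 integer matrix of rank 4; reducing to Smith normal form yields diagonal entries (1,1,1,1).

Now H_k = ker ∂_k / im ∂_{k+1}, so:

  H_1: rank ker ∂_1 − rank ∂_2 = (5 − 4) − 0 = 1, and there is no ∂_2, so H_1 = Z.

H_1 ≅ Z.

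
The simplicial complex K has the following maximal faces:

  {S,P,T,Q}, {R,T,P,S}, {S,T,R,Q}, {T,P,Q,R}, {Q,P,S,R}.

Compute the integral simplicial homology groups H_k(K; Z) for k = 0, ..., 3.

H_0 ≅ Z,  H_1 = 0,  H_2 = 0,  H_3 ≅ Z.

Fix the vertex order P < Q < R < S < T and write every simplex with vertices in increasing order. Then dim K = 3 and the simplices of K are:

  0-simplices (5): P, Q, R, S, T
  1-simplices (10): PQ, PR, PS, PT, QR, QS, QT, RS, RT, ST
  2-simplices (10): PQR, PQS, PQT, PRS, PRT, PST, QRS, QRT, QST, RST
  3-simplices (5): PQRS, PQRT, PQST, PRST, QRST

giving chain groups C_0 ≅ Z^5, C_1 ≅ Z^10, C_2 ≅ Z^10, C_3 ≅ Z^5.

The boundary map ∂_1: C_1 → C_0 maps an edge to its endpoints' difference, ∂[p,q] = q − p.
As a 5×10 matrix over Z this has rank 4, with invariant factors (1,1,1,1).

∂_2: C_2 → C_1 acts by ∂[p,q,r] = [q,r] − [p,r] + [p,q]. For instance
  ∂PST = ST − PT + PS,
  ∂PQS = QS − PS + PQ.
As a 10×10 matrix over Z this has rank 6, with invariant factors (1,1,1,1,1,1).

Boundary ∂_3: C_3 → C_2 sends each 3-simplex σ to the alternating sum Σ_i (−1)^i (σ with its i-th vertex removed). For instance
  ∂PRST = RST − PST + PRT − PRS,
  ∂PQRT = QRT − PRT + PQT − PQR.
As a 10×5 matrix over Z this has rank 4, with invariant factors (1,1,1,1).

Computing H_k = (kernel of ∂_k) / (image of ∂_{k+1}):

  H_0: rank C_0 − rank ∂_1 = 5 − 4 = 1, and the invariant factors of ∂_1 are all 1, so H_0 = Z.
  H_1: rank ker ∂_1 − rank ∂_2 = (10 − 4) − 6 = 0, and the invariant factors of ∂_2 are all 1, so H_1 = 0.
  H_2: rank ker ∂_2 − rank ∂_3 = (10 − 6) − 4 = 0, and the invariant factors of ∂_3 are all 1, so H_2 = 0.
  H_3: rank ker ∂_3 − rank ∂_4 = (5 − 4) − 0 = 1, and there is no ∂_4, so H_3 = Z.

(K is a triangulation of the 3-sphere S^3.)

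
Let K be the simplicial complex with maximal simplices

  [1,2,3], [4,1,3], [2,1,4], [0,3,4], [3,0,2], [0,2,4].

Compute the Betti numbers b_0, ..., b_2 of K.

Take the total order 0 < 1 < 2 < 3 < 4 on the vertex set. Then K (dimension 2) consists of the simplices:

  0-simplices (5): [0], [1], [2], [3], [4]
  1-simplices (9): [0,2], [0,3], [0,4], [1,2], [1,3], [1,4], [2,3], [2,4], [3,4]
  2-simplices (6): [0,2,3], [0,2,4], [0,3,4], [1,2,3], [1,2,4], [1,3,4]

Hence C_0 ≅ Z^5, C_1 ≅ Z^9, C_2 ≅ Z^6.

Boundary ∂_1: C_1 → C_0 sends each edge [p,q] (with p < q) to q − p. For instance
  ∂[3,4] = [4] − [3].
The resulting 5×9 matrix has rank 4, and its Smith normal form has invariant factors (1,1,1,1).

∂_2: C_2 → C_1 acts by ∂[p,q,r] = [q,r] − [p,r] + [p,q]. For instance
  ∂[1,2,3] = [2,3] − [1,3] + [1,2],
  ∂[1,2,4] = [2,4] − [1,4] + [1,2].
The 9×6 boundary matrix has rank 5 and Smith normal form diag(1,1,1,1,1).

Computing H_k = (kernel of ∂_k) / (image of ∂_{k+1}):

  H_0: rank C_0 − rank ∂_1 = 5 − 4 = 1, and the invariant factors of ∂_1 are all 1, so H_0 ≅ Z.
  H_1: rank ker ∂_1 − rank ∂_2 = (9 − 4) − 5 = 0, and the invariant factors of ∂_2 are all 1, so H_1 ≅ 0.
  H_2: rank ker ∂_2 − rank ∂_3 = (6 − 5) − 0 = 1, and there is no ∂_3, so H_2 ≅ Z.

As a check, the Euler characteristic is 5 − 9 + 6 = 2, which agrees with 1 − 0 + 1 = 2.
(K is a triangulation of the 2-sphere S^2.)

Hence the Betti numbers are b_0 = 1, b_1 = 0, b_2 = 1.

b_0 = 1, b_1 = 0, b_2 = 1.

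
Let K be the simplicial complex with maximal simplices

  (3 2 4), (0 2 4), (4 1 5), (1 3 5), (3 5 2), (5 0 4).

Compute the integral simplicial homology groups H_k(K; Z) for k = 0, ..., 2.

Take the total order 0 < 1 < 2 < 3 < 4 < 5 on the vertex set. Then K (dimension 2) consists of the simplices:

  0-simplices (6): [0], [1], [2], [3], [4], [5]
  1-simplices (12): [0,2], [0,4], [0,5], [1,3], [1,4], [1,5], [2,3], [2,4], [2,5], [3,4], [3,5], [4,5]
  2-simplices (6): [0,2,4], [0,4,5], [1,3,5], [1,4,5], [2,3,4], [2,3,5]

giving chain groups C_0 ≅ Z^6, C_1 ≅ Z^12, C_2 ≅ Z^6.

Boundary ∂_1: C_1 → C_0 sends each edge [p,q] (with p < q) to q − p. For instance
  ∂[1,5] = [5] − [1].
The 6×12 boundary matrix has rank 5 and Smith normal form diag(1,1,1,1,1).

The boundary map ∂_2: C_2 → C_1 maps a triangle to the signed sum of its edges. For instance
  ∂[0,4,5] = [4,5] − [0,5] + [0,4],
  ∂[1,3,5] = [3,5] − [1,5] + [1,3].
The 12×6 boundary matrix has rank 6 and Smith normal form diag(1,1,1,1,1,1).

From H_k ≅ ker(∂_k) / im(∂_{k+1}) we obtain:

  H_0: rank C_0 − rank ∂_1 = 6 − 5 = 1, and the invariant factors of ∂_1 are all 1, so H_0 = Z.
  H_1: rank ker ∂_1 − rank ∂_2 = (12 − 5) − 6 = 1, and the invariant factors of ∂_2 are all 1, so H_1 = Z.
  H_2: rank ker ∂_2 − rank ∂_3 = (6 − 6) − 0 = 0, and there is no ∂_3, so H_2 = 0.

As a check, the Euler characteristic is 6 − 12 + 6 = 0, which agrees with 1 − 1 + 0 = 0.

H_0 = Z,  H_1 = Z,  H_2 = 0.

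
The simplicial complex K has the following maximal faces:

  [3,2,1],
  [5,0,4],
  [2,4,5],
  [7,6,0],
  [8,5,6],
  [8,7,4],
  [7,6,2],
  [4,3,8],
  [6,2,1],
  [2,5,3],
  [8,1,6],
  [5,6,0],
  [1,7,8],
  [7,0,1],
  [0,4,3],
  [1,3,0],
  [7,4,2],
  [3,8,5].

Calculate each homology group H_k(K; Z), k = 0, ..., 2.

H_0 = Z,  H_1 = Z ⊕ Z/2,  H_2 = 0.

Fix the vertex order 0 < 1 < 2 < 3 < 4 < 5 < 6 < 7 < 8 and write every simplex with vertices in increasing order. Then dim K = 2 and the simplices of K are:

  0-simplices (9): [0], [1], [2], [3], [4], [5], [6], [7], [8]
  1-simplices (27): (27 of them)
  2-simplices (18): [0,1,3], [0,1,7], [0,3,4], [0,4,5], [0,5,6], [0,6,7], [1,2,3], [1,2,6], [1,6,8], [1,7,8], [2,3,5], [2,4,5], [2,4,7], [2,6,7], [3,4,8], [3,5,8], [4,7,8], [5,6,8]

Hence C_0 ≅ Z^9, C_1 ≅ Z^27, C_2 ≅ Z^18.

Boundary ∂_1: C_1 → C_0 is given by ∂[p,q] = [q] − [p].
As a 9×27 matrix over Z this has rank 8, with invariant factors (1,1,1,1,1,1,1,1).

∂_2: C_2 → C_1 sends each 2-simplex [p,q,r] to [q,r] − [p,r] + [p,q]. For instance
  ∂[0,5,6] = [5,6] − [0,6] + [0,5],
  ∂[0,6,7] = [6,7] − [0,7] + [0,6].
The 27×18 boundary matrix has rank 18 and Smith normal form diag(1,1,1,1,1,1,1,1,1,1,1,1,1,1,1,1,1,2).

Now H_k = ker ∂_k / im ∂_{k+1}, so:

  H_0: rank C_0 − rank ∂_1 = 9 − 8 = 1, and the invariant factors of ∂_1 are all 1, so H_0 = Z.
  H_1: rank ker ∂_1 − rank ∂_2 = (27 − 8) − 18 = 1, and ∂_2 has invariant factor 2 > 1, so H_1 = Z ⊕ Z/2.
  H_2: rank ker ∂_2 − rank ∂_3 = (18 − 18) − 0 = 0, and there is no ∂_3, so H_2 = 0.

(K is a triangulation of the Klein bottle.)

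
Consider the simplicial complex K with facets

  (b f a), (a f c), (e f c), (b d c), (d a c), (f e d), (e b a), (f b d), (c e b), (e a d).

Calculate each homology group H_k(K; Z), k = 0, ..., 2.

Order the vertices as a < b < c < d < e < f. Listing each simplex with vertices in this order, K has dimension 2 with simplices:

  0-simplices (6): a, b, c, d, e, f
  1-simplices (15): ab, ac, ad, ae, af, bc, bd, be, bf, cd, ce, cf, de, df, ef
  2-simplices (10): abe, abf, acd, acf, ade, bcd, bce, bdf, cef, def

Hence C_0 ≅ Z^6, C_1 ≅ Z^15, C_2 ≅ Z^10.

The boundary map ∂_1: C_1 → C_0 sends each edge [p,q] (with p < q) to q − p. For instance
  ∂be = e − b.
The 6×15 boundary matrix has rank 5 and Smith normal form diag(1,1,1,1,1).

The boundary map ∂_2: C_2 → C_1 maps a triangle to the signed sum of its edges. For instance
  ∂acd = cd − ad + ac,
  ∂bdf = df − bf + bd.
This gives a 15×10 integer matrix of rank 10; reducing to Smith normal form yields diagonal entries (1,1,1,1,1,1,1,1,1,2).

Reading off H_k = ker ∂_k / im ∂_{k+1}:

  H_0: rank C_0 − rank ∂_1 = 6 − 5 = 1, and the invariant factors of ∂_1 are all 1, so H_0 ≅ Z.
  H_1: rank ker ∂_1 − rank ∂_2 = (15 − 5) − 10 = 0, and ∂_2 has invariant factor 2 > 1, so H_1 ≅ Z/2.
  H_2: rank ker ∂_2 − rank ∂_3 = (10 − 10) − 0 = 0, and there is no ∂_3, so H_2 ≅ 0.

H_0 = Z,  H_1 = Z/2,  H_2 = 0.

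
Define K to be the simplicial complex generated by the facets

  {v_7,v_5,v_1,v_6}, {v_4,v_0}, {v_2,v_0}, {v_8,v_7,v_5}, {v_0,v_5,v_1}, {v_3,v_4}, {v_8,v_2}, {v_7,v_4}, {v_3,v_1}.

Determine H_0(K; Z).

Fix the vertex order v_0 < v_1 < v_2 < v_3 < v_4 < v_5 < v_6 < v_7 < v_8 and write every simplex with vertices in increasing order. Then dim K = 3 and the simplices of K are:

  0-simplices (9): [v_0], [v_1], [v_2], [v_3], [v_4], [v_5], [v_6], [v_7], [v_8]
  1-simplices (16): (16 of them)
  2-simplices (6): [v_0,v_1,v_5], [v_1,v_5,v_6], [v_1,v_5,v_7], [v_1,v_6,v_7], [v_5,v_6,v_7], [v_5,v_7,v_8]
  3-simplices (1): [v_1,v_5,v_6,v_7]

giving chain groups C_0 ≅ Z^9, C_1 ≅ Z^16, C_2 ≅ Z^6, C_3 ≅ Z^1.

The boundary map ∂_1: C_1 → C_0 maps an edge to its endpoints' difference, ∂[p,q] = q − p.
This gives a 9×16 integer matrix of rank 8; reducing to Smith normal form yields diagonal entries (1,1,1,1,1,1,1,1).

The boundary map ∂_2: C_2 → C_1 sends each 2-simplex [p,q,r] to [q,r] − [p,r] + [p,q]. For instance
  ∂[v_5,v_7,v_8] = [v_7,v_8] − [v_5,v_8] + [v_5,v_7],
  ∂[v_5,v_6,v_7] = [v_6,v_7] − [v_5,v_7] + [v_5,v_6].
This gives a 16×6 integer matrix of rank 5; reducing to Smith normal form yields diagonal entries (1,1,1,1,1).

∂_3: C_3 → C_2 sends each 3-simplex σ to the alternating sum Σ_i (−1)^i (σ with its i-th vertex removed). For instance
  ∂[v_1,v_5,v_6,v_7] = [v_5,v_6,v_7] − [v_1,v_6,v_7] + [v_1,v_5,v_7] − [v_1,v_5,v_6].
This gives a 6×1 integer matrix of rank 1; reducing to Smith normal form yields diagonal entries (1).

From H_k ≅ ker(∂_k) / im(∂_{k+1}) we obtain:

  H_0: rank C_0 − rank ∂_1 = 9 − 8 = 1, and the invariant factors of ∂_1 are all 1, so H_0 = Z.

H_0 = Z.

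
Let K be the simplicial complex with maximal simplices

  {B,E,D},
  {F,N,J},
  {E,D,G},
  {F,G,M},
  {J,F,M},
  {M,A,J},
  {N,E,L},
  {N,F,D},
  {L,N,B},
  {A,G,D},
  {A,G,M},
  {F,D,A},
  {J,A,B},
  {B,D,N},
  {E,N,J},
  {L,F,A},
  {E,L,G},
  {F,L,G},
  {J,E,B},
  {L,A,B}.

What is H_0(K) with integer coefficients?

We work with the vertex ordering A < B < D < E < F < G < J < L < M < N. The simplices of K, each written with vertices in increasing order, are:

  0-simplices (10): A, B, D, E, F, G, J, L, M, N
  1-simplices (30): AB, AD, AF, AG, AJ, AL, AM, BD, BE, BJ, BL, BN, DE, DF, DG, DN, EG, EJ, EL, EN, FG, FJ, FL, FM, FN, GL, GM, JM, JN, LN
  2-simplices (20): ABJ, ABL, ADF, ADG, AFL, AGM, AJM, BDE, BDN, BEJ, BLN, DEG, DFN, EGL, EJN, ELN, FGL, FGM, FJM, FJN

so the chain groups are C_0 ≅ Z^10, C_1 ≅ Z^30, C_2 ≅ Z^20.

∂_1: C_1 → C_0 maps an edge to its endpoints' difference, ∂[p,q] = q − p. For instance
  ∂DE = E − D.
The resulting 10×30 matrix has rank 9, and its Smith normal form has invariant factors (1,1,1,1,1,1,1,1,1).

∂_2: C_2 → C_1 sends each 2-simplex [p,q,r] to [q,r] − [p,r] + [p,q]. For instance
  ∂ABL = BL − AL + AB,
  ∂AJM = JM − AM + AJ.
The resulting 30×20 matrix has rank 20, and its Smith normal form has invariant factors (1,1,1,1,1,1,1,1,1,1,1,1,1,1,1,1,1,1,1,2).

Computing H_k = (kernel of ∂_k) / (image of ∂_{k+1}):

  H_0: rank C_0 − rank ∂_1 = 10 − 9 = 1, and the invariant factors of ∂_1 are all 1, so H_0 = Z.

H_0 ≅ Z.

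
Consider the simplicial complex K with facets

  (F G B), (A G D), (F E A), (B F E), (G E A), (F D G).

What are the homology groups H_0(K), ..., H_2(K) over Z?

H_0 = Z,  H_1 = Z,  H_2 = 0.

Order the vertices as A < B < D < E < F < G. Listing each simplex with vertices in this order, K has dimension 2 with simplices:

  0-simplices (6): A, B, D, E, F, G
  1-simplices (12): AD, AE, AF, AG, BE, BF, BG, DF, DG, EF, EG, FG
  2-simplices (6): ADG, AEF, AEG, BEF, BFG, DFG

Hence C_0 ≅ Z^6, C_1 ≅ Z^12, C_2 ≅ Z^6.

∂_1: C_1 → C_0 sends each edge [p,q] (with p < q) to q − p.
As a 6×12 matrix over Z this has rank 5, with invariant factors (1,1,1,1,1).

Boundary ∂_2: C_2 → C_1 acts by ∂[p,q,r] = [q,r] − [p,r] + [p,q]. For instance
  ∂AEF = EF − AF + AE,
  ∂DFG = FG − DG + DF.
The resulting 12×6 matrix has rank 6, and its Smith normal form has invariant factors (1,1,1,1,1,1).

Computing H_k = (kernel of ∂_k) / (image of ∂_{k+1}):

  H_0: rank C_0 − rank ∂_1 = 6 − 5 = 1, and the invariant factors of ∂_1 are all 1, so H_0 ≅ Z.
  H_1: rank ker ∂_1 − rank ∂_2 = (12 − 5) − 6 = 1, and the invariant factors of ∂_2 are all 1, so H_1 ≅ Z.
  H_2: rank ker ∂_2 − rank ∂_3 = (6 − 6) − 0 = 0, and there is no ∂_3, so H_2 ≅ 0.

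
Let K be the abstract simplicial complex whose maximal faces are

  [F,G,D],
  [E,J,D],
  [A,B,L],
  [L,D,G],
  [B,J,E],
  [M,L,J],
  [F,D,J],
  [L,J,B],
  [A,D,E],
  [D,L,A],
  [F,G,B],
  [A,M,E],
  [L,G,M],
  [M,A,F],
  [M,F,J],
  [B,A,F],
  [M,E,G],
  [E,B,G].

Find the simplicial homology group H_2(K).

Fix the vertex order A < B < D < E < F < G < J < L < M and write every simplex with vertices in increasing order. Then dim K = 2 and the simplices of K are:

  0-simplices (9): A, B, D, E, F, G, J, L, M
  1-simplices (27): AB, AD, AE, AF, AL, AM, BE, BF, BG, BJ, BL, DE, DF, DG, DJ, DL, EG, EJ, EM, FG, FJ, FM, GL, GM, JL, JM, LM
  2-simplices (18): ABF, ABL, ADE, ADL, AEM, AFM, BEG, BEJ, BFG, BJL, DEJ, DFG, DFJ, DGL, EGM, FJM, GLM, JLM

so the chain groups are C_0 ≅ Z^9, C_1 ≅ Z^27, C_2 ≅ Z^18.

Boundary ∂_1: C_1 → C_0 sends each edge [p,q] (with p < q) to q − p.
As a 9×27 matrix over Z this has rank 8, with invariant factors (1,1,1,1,1,1,1,1).

The boundary map ∂_2: C_2 → C_1 acts by ∂[p,q,r] = [q,r] − [p,r] + [p,q]. For instance
  ∂JLM = LM − JM + JL,
  ∂GLM = LM − GM + GL.
The resulting 27×18 matrix has rank 17, and its Smith normal form has invariant factors (1,1,1,1,1,1,1,1,1,1,1,1,1,1,1,1,1).

Reading off H_k = ker ∂_k / im ∂_{k+1}:

  H_2: rank ker ∂_2 − rank ∂_3 = (18 − 17) − 0 = 1, and there is no ∂_3, so H_2 = Z.

(K is a triangulation of the torus T^2.)

H_2 ≅ Z.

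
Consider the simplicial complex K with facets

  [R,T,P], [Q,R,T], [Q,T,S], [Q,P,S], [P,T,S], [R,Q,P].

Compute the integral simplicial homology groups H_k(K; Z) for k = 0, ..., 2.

H_0 = Z,  H_1 = 0,  H_2 = Z.

Order the vertices as P < Q < R < S < T. Listing each simplex with vertices in this order, K has dimension 2 with simplices:

  0-simplices (5): P, Q, R, S, T
  1-simplices (9): PQ, PR, PS, PT, QR, QS, QT, RT, ST
  2-simplices (6): PQR, PQS, PRT, PST, QRT, QST

giving chain groups C_0 ≅ Z^5, C_1 ≅ Z^9, C_2 ≅ Z^6.

The boundary map ∂_1: C_1 → C_0 sends each edge [p,q] (with p < q) to q − p. For instance
  ∂PQ = Q − P.
As a 5×9 matrix over Z this has rank 4, with invariant factors (1,1,1,1).

Boundary ∂_2: C_2 → C_1 sends each 2-simplex [p,q,r] to [q,r] − [p,r] + [p,q]. For instance
  ∂PQS = QS − PS + PQ,
  ∂QST = ST − QT + QS.
This gives a 9×6 integer matrix of rank 5; reducing to Smith normal form yields diagonal entries (1,1,1,1,1).

Now H_k = ker ∂_k / im ∂_{k+1}, so:

  H_0: rank C_0 − rank ∂_1 = 5 − 4 = 1, and the invariant factors of ∂_1 are all 1, so H_0 = Z.
  H_1: rank ker ∂_1 − rank ∂_2 = (9 − 4) − 5 = 0, and the invariant factors of ∂_2 are all 1, so H_1 = 0.
  H_2: rank ker ∂_2 − rank ∂_3 = (6 − 5) − 0 = 1, and there is no ∂_3, so H_2 = Z.

(K is a triangulation of the 2-sphere S^2.)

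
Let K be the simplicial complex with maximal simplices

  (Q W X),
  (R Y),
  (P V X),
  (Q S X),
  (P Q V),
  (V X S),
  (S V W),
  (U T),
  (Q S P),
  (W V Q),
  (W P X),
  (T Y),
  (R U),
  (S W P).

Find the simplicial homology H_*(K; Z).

H_0 = Z^2,  H_1 = Z ⊕ Z/2Z,  H_2 = 0.

Fix the vertex order P < Q < R < S < T < U < V < W < X < Y and write every simplex with vertices in increasing order. Then dim K = 2 and the simplices of K are:

  0-simplices (10): P, Q, R, S, T, U, V, W, X, Y
  1-simplices (19): PQ, PS, PV, PW, PX, QS, QV, QW, QX, RU, RY, SV, SW, SX, TU, TY, VW, VX, WX
  2-simplices (10): PQS, PQV, PSW, PVX, PWX, QSX, QVW, QWX, SVW, SVX

giving chain groups C_0 ≅ Z^10, C_1 ≅ Z^19, C_2 ≅ Z^10.

The boundary map ∂_1: C_1 → C_0 is given by ∂[p,q] = [q] − [p]. For instance
  ∂PX = X − P.
As a 10×19 matrix over Z this has rank 8, with invariant factors (1,1,1,1,1,1,1,1).

∂_2: C_2 → C_1 sends each 2-simplex [p,q,r] to [q,r] − [p,r] + [p,q]. For instance
  ∂QVW = VW − QW + QV,
  ∂QWX = WX − QX + QW.
The resulting 19×10 matrix has rank 10, and its Smith normal form has invariant factors (1,1,1,1,1,1,1,1,1,2).

From H_k ≅ ker(∂_k) / im(∂_{k+1}) we obtain:

  H_0: rank C_0 − rank ∂_1 = 10 − 8 = 2, and the invariant factors of ∂_1 are all 1, so H_0 ≅ Z^2.
  H_1: rank ker ∂_1 − rank ∂_2 = (19 − 8) − 10 = 1, and ∂_2 has invariant factor 2 > 1, so H_1 ≅ Z ⊕ Z/2Z.
  H_2: rank ker ∂_2 − rank ∂_3 = (10 − 10) − 0 = 0, and there is no ∂_3, so H_2 ≅ 0.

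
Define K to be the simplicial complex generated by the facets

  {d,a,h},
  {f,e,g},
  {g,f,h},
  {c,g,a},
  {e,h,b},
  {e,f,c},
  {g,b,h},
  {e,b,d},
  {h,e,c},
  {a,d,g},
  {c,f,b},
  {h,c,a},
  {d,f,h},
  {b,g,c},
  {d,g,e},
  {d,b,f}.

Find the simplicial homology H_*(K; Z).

H_0 = Z,  H_1 = Z^2,  H_2 = Z.

We work with the vertex ordering a < b < c < d < e < f < g < h. The simplices of K, each written with vertices in increasing order, are:

  0-simplices (8): a, b, c, d, e, f, g, h
  1-simplices (24): ac, ad, ag, ah, bc, bd, be, bf, bg, bh, ce, cf, cg, ch, de, df, dg, dh, ef, eg, eh, fg, fh, gh
  2-simplices (16): acg, ach, adg, adh, bcf, bcg, bde, bdf, beh, bgh, cef, ceh, deg, dfh, efg, fgh

so the chain groups are C_0 ≅ Z^8, C_1 ≅ Z^24, C_2 ≅ Z^16.

Boundary ∂_1: C_1 → C_0 maps an edge to its endpoints' difference, ∂[p,q] = q − p. For instance
  ∂gh = h − g.
This gives a 8×24 integer matrix of rank 7; reducing to Smith normal form yields diagonal entries (1,1,1,1,1,1,1).

The boundary map ∂_2: C_2 → C_1 acts by ∂[p,q,r] = [q,r] − [p,r] + [p,q]. For instance
  ∂ach = ch − ah + ac,
  ∂fgh = gh − fh + fg.
This gives a 24×16 integer matrix of rank 15; reducing to Smith normal form yields diagonal entries (1,1,1,1,1,1,1,1,1,1,1,1,1,1,1).

Reading off H_k = ker ∂_k / im ∂_{k+1}:

  H_0: rank C_0 − rank ∂_1 = 8 − 7 = 1, and the invariant factors of ∂_1 are all 1, so H_0 = Z.
  H_1: rank ker ∂_1 − rank ∂_2 = (24 − 7) − 15 = 2, and the invariant factors of ∂_2 are all 1, so H_1 = Z^2.
  H_2: rank ker ∂_2 − rank ∂_3 = (16 − 15) − 0 = 1, and there is no ∂_3, so H_2 = Z.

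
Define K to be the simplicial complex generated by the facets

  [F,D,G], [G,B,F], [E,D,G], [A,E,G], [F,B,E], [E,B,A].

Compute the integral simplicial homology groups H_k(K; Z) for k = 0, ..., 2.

Fix the vertex order A < B < D < E < F < G and write every simplex with vertices in increasing order. Then dim K = 2 and the simplices of K are:

  0-simplices (6): A, B, D, E, F, G
  1-simplices (12): AB, AE, AG, BE, BF, BG, DE, DF, DG, EF, EG, FG
  2-simplices (6): ABE, AEG, BEF, BFG, DEG, DFG

giving chain groups C_0 ≅ Z^6, C_1 ≅ Z^12, C_2 ≅ Z^6.

∂_1: C_1 → C_0 is given by ∂[p,q] = [q] − [p]. For instance
  ∂DF = F − D.
This gives a 6×12 integer matrix of rank 5; reducing to Smith normal form yields diagonal entries (1,1,1,1,1).

The boundary map ∂_2: C_2 → C_1 sends each 2-simplex [p,q,r] to [q,r] − [p,r] + [p,q]. For instance
  ∂AEG = EG − AG + AE,
  ∂DEG = EG − DG + DE.
The resulting 12×6 matrix has rank 6, and its Smith normal form has invariant factors (1,1,1,1,1,1).

From H_k ≅ ker(∂_k) / im(∂_{k+1}) we obtain:

  H_0: rank C_0 − rank ∂_1 = 6 − 5 = 1, and the invariant factors of ∂_1 are all 1, so H_0 ≅ Z.
  H_1: rank ker ∂_1 − rank ∂_2 = (12 − 5) − 6 = 1, and the invariant factors of ∂_2 are all 1, so H_1 ≅ Z.
  H_2: rank ker ∂_2 − rank ∂_3 = (6 − 6) − 0 = 0, and there is no ∂_3, so H_2 ≅ 0.

H_0 = Z,  H_1 = Z,  H_2 = 0.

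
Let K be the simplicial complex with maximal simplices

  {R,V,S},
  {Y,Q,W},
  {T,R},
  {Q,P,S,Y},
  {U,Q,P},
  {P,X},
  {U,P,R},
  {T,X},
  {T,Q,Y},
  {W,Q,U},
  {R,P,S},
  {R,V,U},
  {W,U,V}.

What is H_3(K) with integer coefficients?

Take the total order P < Q < R < S < T < U < V < W < X < Y on the vertex set. Then K (dimension 3) consists of the simplices:

  0-simplices (10): P, Q, R, S, T, U, V, W, X, Y
  1-simplices (23): PQ, PR, PS, PU, PX, PY, QS, QT, QU, QW, QY, RS, RT, RU, RV, SV, SY, TX, TY, UV, UW, VW, WY
  2-simplices (13): PQS, PQU, PQY, PRS, PRU, PSY, QSY, QTY, QUW, QWY, RSV, RUV, UVW
  3-simplices (1): PQSY

so the chain groups are C_0 ≅ Z^10, C_1 ≅ Z^23, C_2 ≅ Z^13, C_3 ≅ Z^1.

Boundary ∂_1: C_1 → C_0 sends each edge [p,q] (with p < q) to q − p. For instance
  ∂QW = W − Q.
As a 10×23 matrix over Z this has rank 9, with invariant factors (1,1,1,1,1,1,1,1,1).

The boundary map ∂_2: C_2 → C_1 acts by ∂[p,q,r] = [q,r] − [p,r] + [p,q]. For instance
  ∂PQY = QY − PY + PQ,
  ∂QTY = TY − QY + QT.
As a 23×13 matrix over Z this has rank 12, with invariant factors (1,1,1,1,1,1,1,1,1,1,1,1).

∂_3: C_3 → C_2 sends each 3-simplex σ to the alternating sum Σ_i (−1)^i (σ with its i-th vertex removed). For instance
  ∂PQSY = QSY − PSY + PQY − PQS.
The 13×1 boundary matrix has rank 1 and Smith normal form diag(1).

Reading off H_k = ker ∂_k / im ∂_{k+1}:

  H_3: rank ker ∂_3 − rank ∂_4 = (1 − 1) − 0 = 0, and there is no ∂_4, so H_3 = 0.

H_3 = 0.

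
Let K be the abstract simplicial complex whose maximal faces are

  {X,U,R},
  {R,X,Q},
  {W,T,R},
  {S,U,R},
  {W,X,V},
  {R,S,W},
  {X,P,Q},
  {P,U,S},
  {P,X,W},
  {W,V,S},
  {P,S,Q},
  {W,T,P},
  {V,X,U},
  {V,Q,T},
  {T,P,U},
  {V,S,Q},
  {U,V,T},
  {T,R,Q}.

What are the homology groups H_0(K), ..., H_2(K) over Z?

H_0 ≅ Z,  H_1 ≅ Z^2,  H_2 ≅ Z.

We work with the vertex ordering P < Q < R < S < T < U < V < W < X. The simplices of K, each written with vertices in increasing order, are:

  0-simplices (9): P, Q, R, S, T, U, V, W, X
  1-simplices (27): PQ, PS, PT, PU, PW, PX, QR, QS, QT, QV, QX, RS, RT, RU, RW, RX, SU, SV, SW, TU, TV, TW, UV, UX, VW, VX, WX
  2-simplices (18): PQS, PQX, PSU, PTU, PTW, PWX, QRT, QRX, QSV, QTV, RSU, RSW, RTW, RUX, SVW, TUV, UVX, VWX

so the chain groups are C_0 ≅ Z^9, C_1 ≅ Z^27, C_2 ≅ Z^18.

∂_1: C_1 → C_0 is given by ∂[p,q] = [q] − [p]. For instance
  ∂WX = X − W.
The 9×27 boundary matrix has rank 8 and Smith normal form diag(1,1,1,1,1,1,1,1).

∂_2: C_2 → C_1 acts by ∂[p,q,r] = [q,r] − [p,r] + [p,q]. For instance
  ∂PTU = TU − PU + PT,
  ∂SVW = VW − SW + SV.
This gives a 27×18 integer matrix of rank 17; reducing to Smith normal form yields diagonal entries (1,1,1,1,1,1,1,1,1,1,1,1,1,1,1,1,1).

Reading off H_k = ker ∂_k / im ∂_{k+1}:

  H_0: rank C_0 − rank ∂_1 = 9 − 8 = 1, and the invariant factors of ∂_1 are all 1, so H_0 ≅ Z.
  H_1: rank ker ∂_1 − rank ∂_2 = (27 − 8) − 17 = 2, and the invariant factors of ∂_2 are all 1, so H_1 ≅ Z^2.
  H_2: rank ker ∂_2 − rank ∂_3 = (18 − 17) − 0 = 1, and there is no ∂_3, so H_2 ≅ Z.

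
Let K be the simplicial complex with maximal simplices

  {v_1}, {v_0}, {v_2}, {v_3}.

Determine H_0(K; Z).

H_0 = Z^4.

Order the vertices as v_0 < v_1 < v_2 < v_3. Listing each simplex with vertices in this order, K has dimension 0 with simplices:

  0-simplices (4): [v_0], [v_1], [v_2], [v_3]

Hence C_0 ≅ Z^4.

Now H_k = ker ∂_k / im ∂_{k+1}, so:

  H_0: rank C_0 − rank ∂_1 = 4 − 0 = 4, and there is no ∂_1, so H_0 ≅ Z^4.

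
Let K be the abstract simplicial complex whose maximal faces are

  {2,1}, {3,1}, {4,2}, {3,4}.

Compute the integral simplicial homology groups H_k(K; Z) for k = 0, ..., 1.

Fix the vertex order 1 < 2 < 3 < 4 and write every simplex with vertices in increasing order. Then dim K = 1 and the simplices of K are:

  0-simplices (4): [1], [2], [3], [4]
  1-simplices (4): [1,2], [1,3], [2,4], [3,4]

so the chain groups are C_0 ≅ Z^4, C_1 ≅ Z^4.

The boundary map ∂_1: C_1 → C_0 sends each edge [p,q] (with p < q) to q − p.
The resulting 4×4 matrix has rank 3, and its Smith normal form has invariant factors (1,1,1).

Computing H_k = (kernel of ∂_k) / (image of ∂_{k+1}):

  H_0: rank C_0 − rank ∂_1 = 4 − 3 = 1, and the invariant factors of ∂_1 are all 1, so H_0 ≅ Z.
  H_1: rank ker ∂_1 − rank ∂_2 = (4 − 3) − 0 = 1, and there is no ∂_2, so H_1 ≅ Z.

(K is a triangulation of the circle S^1.)

H_0 ≅ Z,  H_1 ≅ Z.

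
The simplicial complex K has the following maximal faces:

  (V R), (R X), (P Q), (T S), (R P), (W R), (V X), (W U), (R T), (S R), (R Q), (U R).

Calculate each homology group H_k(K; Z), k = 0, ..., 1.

H_0 ≅ Z,  H_1 ≅ Z^4.

Take the total order P < Q < R < S < T < U < V < W < X on the vertex set. Then K (dimension 1) consists of the simplices:

  0-simplices (9): P, Q, R, S, T, U, V, W, X
  1-simplices (12): PQ, PR, QR, RS, RT, RU, RV, RW, RX, ST, UW, VX

Hence C_0 ≅ Z^9, C_1 ≅ Z^12.

Boundary ∂_1: C_1 → C_0 maps an edge to its endpoints' difference, ∂[p,q] = q − p.
As a 9×12 matrix over Z this has rank 8, with invariant factors (1,1,1,1,1,1,1,1).

Reading off H_k = ker ∂_k / im ∂_{k+1}:

  H_0: rank C_0 − rank ∂_1 = 9 − 8 = 1, and the invariant factors of ∂_1 are all 1, so H_0 = Z.
  H_1: rank ker ∂_1 − rank ∂_2 = (12 − 8) − 0 = 4, and there is no ∂_2, so H_1 = Z^4.

As a check, the Euler characteristic is 9 − 12 = -3, which agrees with 1 − 4 = -3.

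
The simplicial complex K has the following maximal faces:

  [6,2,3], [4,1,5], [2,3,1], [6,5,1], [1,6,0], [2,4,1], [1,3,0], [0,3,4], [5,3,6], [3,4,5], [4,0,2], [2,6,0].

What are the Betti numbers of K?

b_0 = 1, b_1 = 0, b_2 = 0.

K has 7 vertices, 18 edges, 12 triangles.
rank ∂_0 = 0, rank ∂_1 = 6 ⇒ b_0 = 7 − 0 − 6 = 1; all invariant factors of ∂_1 are 1 so no torsion. So H_0 ≅ Z.
rank ∂_1 = 6, rank ∂_2 = 12 ⇒ b_1 = 18 − 6 − 12 = 0; ∂_2 has invariant factor(s) [2] giving torsion. So H_1 ≅ Z/2Z.
rank ∂_2 = 12, rank ∂_3 = 0 ⇒ b_2 = 12 − 12 − 0 = 0. So H_2 ≅ 0.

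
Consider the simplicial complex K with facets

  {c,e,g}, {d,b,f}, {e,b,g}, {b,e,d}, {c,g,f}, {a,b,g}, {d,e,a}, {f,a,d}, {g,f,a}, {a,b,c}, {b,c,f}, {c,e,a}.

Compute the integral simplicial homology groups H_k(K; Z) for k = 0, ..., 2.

We work with the vertex ordering a < b < c < d < e < f < g. The simplices of K, each written with vertices in increasing order, are:

  0-simplices (7): a, b, c, d, e, f, g
  1-simplices (18): ab, ac, ad, ae, af, ag, bc, bd, be, bf, bg, ce, cf, cg, de, df, eg, fg
  2-simplices (12): abc, abg, ace, ade, adf, afg, bcf, bde, bdf, beg, ceg, cfg

Hence C_0 ≅ Z^7, C_1 ≅ Z^18, C_2 ≅ Z^12.

Boundary ∂_1: C_1 → C_0 maps an edge to its endpoints' difference, ∂[p,q] = q − p. For instance
  ∂ce = e − c.
As a 7×18 matrix over Z this has rank 6, with invariant factors (1,1,1,1,1,1).

The boundary map ∂_2: C_2 → C_1 maps a triangle to the signed sum of its edges. For instance
  ∂beg = eg − bg + be,
  ∂bcf = cf − bf + bc.
The resulting 18×12 matrix has rank 12, and its Smith normal form has invariant factors (1,1,1,1,1,1,1,1,1,1,1,2).

Now H_k = ker ∂_k / im ∂_{k+1}, so:

  H_0: rank C_0 − rank ∂_1 = 7 − 6 = 1, and the invariant factors of ∂_1 are all 1, so H_0 ≅ Z.
  H_1: rank ker ∂_1 − rank ∂_2 = (18 − 6) − 12 = 0, and ∂_2 has invariant factor 2 > 1, so H_1 ≅ Z/2.
  H_2: rank ker ∂_2 − rank ∂_3 = (12 − 12) − 0 = 0, and there is no ∂_3, so H_2 ≅ 0.

H_0 ≅ Z,  H_1 ≅ Z/2,  H_2 = 0.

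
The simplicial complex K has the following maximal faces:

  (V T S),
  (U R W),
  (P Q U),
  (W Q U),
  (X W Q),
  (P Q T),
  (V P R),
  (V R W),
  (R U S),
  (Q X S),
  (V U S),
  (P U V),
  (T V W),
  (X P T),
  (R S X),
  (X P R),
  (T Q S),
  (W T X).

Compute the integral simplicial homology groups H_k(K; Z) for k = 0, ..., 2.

H_0 = Z,  H_1 = Z ⊕ Z_2,  H_2 = 0.

Take the total order P < Q < R < S < T < U < V < W < X on the vertex set. Then K (dimension 2) consists of the simplices:

  0-simplices (9): P, Q, R, S, T, U, V, W, X
  1-simplices (27): PQ, PR, PT, PU, PV, PX, QS, QT, QU, QW, QX, RS, RU, RV, RW, RX, ST, SU, SV, SX, TV, TW, TX, UV, UW, VW, WX
  2-simplices (18): PQT, PQU, PRV, PRX, PTX, PUV, QST, QSX, QUW, QWX, RSU, RSX, RUW, RVW, STV, SUV, TVW, TWX

giving chain groups C_0 ≅ Z^9, C_1 ≅ Z^27, C_2 ≅ Z^18.

∂_1: C_1 → C_0 is given by ∂[p,q] = [q] − [p]. For instance
  ∂QW = W − Q.
As a 9×27 matrix over Z this has rank 8, with invariant factors (1,1,1,1,1,1,1,1).

Boundary ∂_2: C_2 → C_1 acts by ∂[p,q,r] = [q,r] − [p,r] + [p,q]. For instance
  ∂QWX = WX − QX + QW,
  ∂QST = ST − QT + QS.
This gives a 27×18 integer matrix of rank 18; reducing to Smith normal form yields diagonal entries (1,1,1,1,1,1,1,1,1,1,1,1,1,1,1,1,1,2).

From H_k ≅ ker(∂_k) / im(∂_{k+1}) we obtain:

  H_0: rank C_0 − rank ∂_1 = 9 − 8 = 1, and the invariant factors of ∂_1 are all 1, so H_0 ≅ Z.
  H_1: rank ker ∂_1 − rank ∂_2 = (27 − 8) − 18 = 1, and ∂_2 has invariant factor 2 > 1, so H_1 ≅ Z ⊕ Z_2.
  H_2: rank ker ∂_2 − rank ∂_3 = (18 − 18) − 0 = 0, and there is no ∂_3, so H_2 ≅ 0.

(K is a triangulation of the Klein bottle.)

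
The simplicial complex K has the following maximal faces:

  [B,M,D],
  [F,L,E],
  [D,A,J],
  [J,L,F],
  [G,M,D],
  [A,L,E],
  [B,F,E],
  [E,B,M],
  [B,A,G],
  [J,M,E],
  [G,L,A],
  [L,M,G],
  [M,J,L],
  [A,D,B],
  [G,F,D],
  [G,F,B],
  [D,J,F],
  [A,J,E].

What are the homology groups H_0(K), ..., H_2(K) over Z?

H_0 = Z,  H_1 = Z ⊕ Z_2,  H_2 = 0.

Order the vertices as A < B < D < E < F < G < J < L < M. Listing each simplex with vertices in this order, K has dimension 2 with simplices:

  0-simplices (9): A, B, D, E, F, G, J, L, M
  1-simplices (27): AB, AD, AE, AG, AJ, AL, BD, BE, BF, BG, BM, DF, DG, DJ, DM, EF, EJ, EL, EM, FG, FJ, FL, GL, GM, JL, JM, LM
  2-simplices (18): ABD, ABG, ADJ, AEJ, AEL, AGL, BDM, BEF, BEM, BFG, DFG, DFJ, DGM, EFL, EJM, FJL, GLM, JLM

Hence C_0 ≅ Z^9, C_1 ≅ Z^27, C_2 ≅ Z^18.

∂_1: C_1 → C_0 maps an edge to its endpoints' difference, ∂[p,q] = q − p. For instance
  ∂EJ = J − E.
The 9×27 boundary matrix has rank 8 and Smith normal form diag(1,1,1,1,1,1,1,1).

Boundary ∂_2: C_2 → C_1 maps a triangle to the signed sum of its edges. For instance
  ∂JLM = LM − JM + JL,
  ∂BDM = DM − BM + BD.
This gives a 27×18 integer matrix of rank 18; reducing to Smith normal form yields diagonal entries (1,1,1,1,1,1,1,1,1,1,1,1,1,1,1,1,1,2).

From H_k ≅ ker(∂_k) / im(∂_{k+1}) we obtain:

  H_0: rank C_0 − rank ∂_1 = 9 − 8 = 1, and the invariant factors of ∂_1 are all 1, so H_0 ≅ Z.
  H_1: rank ker ∂_1 − rank ∂_2 = (27 − 8) − 18 = 1, and ∂_2 has invariant factor 2 > 1, so H_1 ≅ Z ⊕ Z_2.
  H_2: rank ker ∂_2 − rank ∂_3 = (18 − 18) − 0 = 0, and there is no ∂_3, so H_2 ≅ 0.

As a check, the Euler characteristic is 9 − 27 + 18 = 0, which agrees with 1 − 1 + 0 = 0.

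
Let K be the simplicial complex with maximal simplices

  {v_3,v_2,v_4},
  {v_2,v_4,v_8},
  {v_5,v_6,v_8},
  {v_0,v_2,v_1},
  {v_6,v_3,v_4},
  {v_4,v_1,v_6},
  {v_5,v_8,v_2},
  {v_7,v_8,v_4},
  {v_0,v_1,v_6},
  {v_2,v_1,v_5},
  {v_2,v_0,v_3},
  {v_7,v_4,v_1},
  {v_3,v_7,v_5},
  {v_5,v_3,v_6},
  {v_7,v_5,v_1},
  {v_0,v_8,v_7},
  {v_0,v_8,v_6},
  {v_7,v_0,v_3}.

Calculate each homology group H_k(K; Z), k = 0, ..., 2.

H_0 ≅ Z,  H_1 ≅ Z^2,  H_2 ≅ Z.

Take the total order v_0 < v_1 < v_2 < v_3 < v_4 < v_5 < v_6 < v_7 < v_8 on the vertex set. Then K (dimension 2) consists of the simplices:

  0-simplices (9): [v_0], [v_1], [v_2], [v_3], [v_4], [v_5], [v_6], [v_7], [v_8]
  1-simplices (27): (27 of them)
  2-simplices (18): (18 of them)

giving chain groups C_0 ≅ Z^9, C_1 ≅ Z^27, C_2 ≅ Z^18.

The boundary map ∂_1: C_1 → C_0 is given by ∂[p,q] = [q] − [p]. For instance
  ∂[v_0,v_7] = [v_7] − [v_0].
This gives a 9×27 integer matrix of rank 8; reducing to Smith normal form yields diagonal entries (1,1,1,1,1,1,1,1).

∂_2: C_2 → C_1 acts by ∂[p,q,r] = [q,r] − [p,r] + [p,q]. For instance
  ∂[v_0,v_1,v_6] = [v_1,v_6] − [v_0,v_6] + [v_0,v_1],
  ∂[v_0,v_3,v_7] = [v_3,v_7] − [v_0,v_7] + [v_0,v_3].
As a 27×18 matrix over Z this has rank 17, with invariant factors (1,1,1,1,1,1,1,1,1,1,1,1,1,1,1,1,1).

Now H_k = ker ∂_k / im ∂_{k+1}, so:

  H_0: rank C_0 − rank ∂_1 = 9 − 8 = 1, and the invariant factors of ∂_1 are all 1, so H_0 = Z.
  H_1: rank ker ∂_1 − rank ∂_2 = (27 − 8) − 17 = 2, and the invariant factors of ∂_2 are all 1, so H_1 = Z^2.
  H_2: rank ker ∂_2 − rank ∂_3 = (18 − 17) − 0 = 1, and there is no ∂_3, so H_2 = Z.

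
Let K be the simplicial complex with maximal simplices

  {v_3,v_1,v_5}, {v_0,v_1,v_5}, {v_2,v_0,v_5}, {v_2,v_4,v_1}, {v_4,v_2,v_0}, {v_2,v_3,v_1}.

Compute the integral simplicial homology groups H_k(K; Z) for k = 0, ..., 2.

H_0 ≅ Z,  H_1 ≅ Z,  H_2 = 0.

Take the total order v_0 < v_1 < v_2 < v_3 < v_4 < v_5 on the vertex set. Then K (dimension 2) consists of the simplices:

  0-simplices (6): [v_0], [v_1], [v_2], [v_3], [v_4], [v_5]
  1-simplices (12): [v_0,v_1], [v_0,v_2], [v_0,v_4], [v_0,v_5], [v_1,v_2], [v_1,v_3], [v_1,v_4], [v_1,v_5], [v_2,v_3], [v_2,v_4], [v_2,v_5], [v_3,v_5]
  2-simplices (6): [v_0,v_1,v_5], [v_0,v_2,v_4], [v_0,v_2,v_5], [v_1,v_2,v_3], [v_1,v_2,v_4], [v_1,v_3,v_5]

Hence C_0 ≅ Z^6, C_1 ≅ Z^12, C_2 ≅ Z^6.

Boundary ∂_1: C_1 → C_0 maps an edge to its endpoints' difference, ∂[p,q] = q − p. For instance
  ∂[v_0,v_4] = [v_4] − [v_0].
The resulting 6×12 matrix has rank 5, and its Smith normal form has invariant factors (1,1,1,1,1).

Boundary ∂_2: C_2 → C_1 sends each 2-simplex [p,q,r] to [q,r] − [p,r] + [p,q]. For instance
  ∂[v_0,v_2,v_5] = [v_2,v_5] − [v_0,v_5] + [v_0,v_2],
  ∂[v_1,v_2,v_4] = [v_2,v_4] − [v_1,v_4] + [v_1,v_2].
The 12×6 boundary matrix has rank 6 and Smith normal form diag(1,1,1,1,1,1).

Computing H_k = (kernel of ∂_k) / (image of ∂_{k+1}):

  H_0: rank C_0 − rank ∂_1 = 6 − 5 = 1, and the invariant factors of ∂_1 are all 1, so H_0 = Z.
  H_1: rank ker ∂_1 − rank ∂_2 = (12 − 5) − 6 = 1, and the invariant factors of ∂_2 are all 1, so H_1 = Z.
  H_2: rank ker ∂_2 − rank ∂_3 = (6 − 6) − 0 = 0, and there is no ∂_3, so H_2 = 0.

(K is a triangulation of the cylinder S^1 x I.)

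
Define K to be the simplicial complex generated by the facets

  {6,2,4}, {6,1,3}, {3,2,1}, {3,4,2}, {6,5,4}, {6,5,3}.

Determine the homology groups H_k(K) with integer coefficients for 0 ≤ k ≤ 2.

H_0 ≅ Z,  H_1 ≅ Z,  H_2 = 0.

Fix the vertex order 1 < 2 < 3 < 4 < 5 < 6 and write every simplex with vertices in increasing order. Then dim K = 2 and the simplices of K are:

  0-simplices (6): [1], [2], [3], [4], [5], [6]
  1-simplices (12): [1,2], [1,3], [1,6], [2,3], [2,4], [2,6], [3,4], [3,5], [3,6], [4,5], [4,6], [5,6]
  2-simplices (6): [1,2,3], [1,3,6], [2,3,4], [2,4,6], [3,5,6], [4,5,6]

Hence C_0 ≅ Z^6, C_1 ≅ Z^12, C_2 ≅ Z^6.

The boundary map ∂_1: C_1 → C_0 is given by ∂[p,q] = [q] − [p]. For instance
  ∂[4,6] = [6] − [4].
As a 6×12 matrix over Z this has rank 5, with invariant factors (1,1,1,1,1).

∂_2: C_2 → C_1 acts by ∂[p,q,r] = [q,r] − [p,r] + [p,q]. For instance
  ∂[3,5,6] = [5,6] − [3,6] + [3,5],
  ∂[2,4,6] = [4,6] − [2,6] + [2,4].
As a 12×6 matrix over Z this has rank 6, with invariant factors (1,1,1,1,1,1).

Computing H_k = (kernel of ∂_k) / (image of ∂_{k+1}):

  H_0: rank C_0 − rank ∂_1 = 6 − 5 = 1, and the invariant factors of ∂_1 are all 1, so H_0 = Z.
  H_1: rank ker ∂_1 − rank ∂_2 = (12 − 5) − 6 = 1, and the invariant factors of ∂_2 are all 1, so H_1 = Z.
  H_2: rank ker ∂_2 − rank ∂_3 = (6 − 6) − 0 = 0, and there is no ∂_3, so H_2 = 0.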